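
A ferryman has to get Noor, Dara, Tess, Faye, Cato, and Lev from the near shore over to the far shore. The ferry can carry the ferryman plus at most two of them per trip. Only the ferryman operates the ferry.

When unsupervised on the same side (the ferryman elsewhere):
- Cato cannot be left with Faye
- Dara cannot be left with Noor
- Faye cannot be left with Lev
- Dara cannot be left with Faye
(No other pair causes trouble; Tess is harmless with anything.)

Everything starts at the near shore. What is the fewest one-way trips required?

7

Counting alone: the ferryman can take at most 2 across per trip to the far shore, so moving all 6 needs at least 3 loaded trips out, with a return between consecutive ones — at least 5 crossings.
The safety rule pushes this higher. Following every safe sequence of crossings, the most of the 6 that can be at the far shore as the ferry arrives there on crossing 5 is 5 — never all 6.
So no plan with fewer than 7 crossings exists, and this one achieves 7:
1. Ferryman goes to the far shore with Faye and Noor.
2. Ferryman goes back to the near shore alone.
3. Ferryman goes to the far shore with Tess.
4. Ferryman goes back to the near shore alone.
5. Ferryman goes to the far shore with Cato and Lev.
6. Ferryman goes back to the near shore with Faye.
7. Ferryman goes to the far shore with Dara and Faye.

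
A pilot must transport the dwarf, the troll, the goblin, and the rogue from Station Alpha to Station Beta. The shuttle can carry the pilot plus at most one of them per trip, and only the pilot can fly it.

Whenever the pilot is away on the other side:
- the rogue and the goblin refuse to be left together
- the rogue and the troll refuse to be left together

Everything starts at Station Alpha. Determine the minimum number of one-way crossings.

Counting alone: the pilot can take at most 1 across per trip to Station Beta, so moving all 4 needs at least 4 loaded trips out, with a return between consecutive ones — at least 7 crossings.
The safety rule pushes this higher. Following every safe sequence of crossings, the most of the 4 that can be at Station Beta as the shuttle arrives there on crossing 7 is 3 — never all 4.
So no plan with fewer than 9 crossings exists, and this one achieves 9:
1. Pilot goes to Station Beta with the rogue.
2. Pilot goes back to Station Alpha alone.
3. Pilot goes to Station Beta with the dwarf.
4. Pilot goes back to Station Alpha alone.
5. Pilot goes to Station Beta with the troll.
6. Pilot goes back to Station Alpha with the rogue.
7. Pilot goes to Station Beta with the goblin.
8. Pilot goes back to Station Alpha alone.
9. Pilot goes to Station Beta with the rogue.

9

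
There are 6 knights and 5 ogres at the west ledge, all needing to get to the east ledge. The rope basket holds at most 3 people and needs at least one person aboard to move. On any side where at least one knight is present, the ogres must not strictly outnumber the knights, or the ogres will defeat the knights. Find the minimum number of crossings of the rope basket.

Counting alone: each trip to the east ledge takes at most 3 across and each return brings at least 1 back, so after t trips out (and t−1 returns) at most 3t − (t−1) of the 11 are across; that first reaches 11 at t = 5, so at least 9 crossings are needed.
The plan below uses exactly 9 crossings, so it is optimal:
1. 3 ogres → the east ledge.  (the west ledge: 6K 2O; the east ledge: 0K 3O)
2. 1 ogre ← the west ledge.  (the west ledge: 6K 3O; the east ledge: 0K 2O)
3. 3 knights → the east ledge.  (the west ledge: 3K 3O; the east ledge: 3K 2O)
4. 1 knight ← the west ledge.  (the west ledge: 4K 3O; the east ledge: 2K 2O)
5. 2 knights and 1 ogre → the east ledge.  (the west ledge: 2K 2O; the east ledge: 4K 3O)
6. 1 knight ← the west ledge.  (the west ledge: 3K 2O; the east ledge: 3K 3O)
7. 2 knights and 1 ogre → the east ledge.  (the west ledge: 1K 1O; the east ledge: 5K 4O)
8. 1 knight ← the west ledge.  (the west ledge: 2K 1O; the east ledge: 4K 4O)
9. 2 knights and 1 ogre → the east ledge.  (the west ledge: 0K 0O; the east ledge: 6K 5O)

9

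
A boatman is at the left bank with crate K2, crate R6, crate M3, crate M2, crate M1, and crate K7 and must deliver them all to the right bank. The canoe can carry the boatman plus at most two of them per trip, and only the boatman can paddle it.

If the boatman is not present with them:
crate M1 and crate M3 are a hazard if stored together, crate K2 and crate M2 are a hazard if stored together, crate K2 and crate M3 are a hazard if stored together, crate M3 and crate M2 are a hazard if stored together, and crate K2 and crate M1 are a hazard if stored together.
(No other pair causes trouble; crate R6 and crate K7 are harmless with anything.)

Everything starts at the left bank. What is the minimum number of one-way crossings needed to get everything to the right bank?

Counting alone: the boatman can take at most 2 across per trip to the right bank, so moving all 6 needs at least 3 loaded trips out, with a return between consecutive ones — at least 5 crossings.
The safety rule pushes this higher. Following every safe sequence of crossings, the most of the 6 that can be at the right bank as the canoe arrives there on crossings 5, 7 is 4, 5 respectively — never all 6.
So no plan with fewer than 9 crossings exists, and this one achieves 9:
1. Boatman goes to the right bank with crate K2 and crate M3.
2. Boatman goes back to the left bank with crate K2.
3. Boatman goes to the right bank with crate K2 and crate R6.
4. Boatman goes back to the left bank with crate K2.
5. Boatman goes to the right bank with crate K2 and crate K7.
6. Boatman goes back to the left bank with crate K2.
7. Boatman goes to the right bank with crate M1 and crate M2.
8. Boatman goes back to the left bank with crate M3.
9. Boatman goes to the right bank with crate K2 and crate M3.

9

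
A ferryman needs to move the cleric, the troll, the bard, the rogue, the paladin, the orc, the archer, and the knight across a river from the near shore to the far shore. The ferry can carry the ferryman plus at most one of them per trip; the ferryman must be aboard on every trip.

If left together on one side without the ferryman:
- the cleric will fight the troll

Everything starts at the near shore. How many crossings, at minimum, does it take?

Counting alone: the ferryman can take at most 1 across per trip to the far shore, so moving all 8 needs at least 8 loaded trips out, with a return between consecutive ones — at least 15 crossings.
The plan below uses exactly 15 crossings, so it is optimal:
1. Ferryman goes to the far shore with the cleric.
2. Ferryman goes back to the near shore alone.
3. Ferryman goes to the far shore with the bard.
4. Ferryman goes back to the near shore alone.
5. Ferryman goes to the far shore with the rogue.
6. Ferryman goes back to the near shore alone.
7. Ferryman goes to the far shore with the paladin.
8. Ferryman goes back to the near shore alone.
9. Ferryman goes to the far shore with the orc.
10. Ferryman goes back to the near shore alone.
11. Ferryman goes to the far shore with the archer.
12. Ferryman goes back to the near shore alone.
13. Ferryman goes to the far shore with the knight.
14. Ferryman goes back to the near shore alone.
15. Ferryman goes to the far shore with the troll.

15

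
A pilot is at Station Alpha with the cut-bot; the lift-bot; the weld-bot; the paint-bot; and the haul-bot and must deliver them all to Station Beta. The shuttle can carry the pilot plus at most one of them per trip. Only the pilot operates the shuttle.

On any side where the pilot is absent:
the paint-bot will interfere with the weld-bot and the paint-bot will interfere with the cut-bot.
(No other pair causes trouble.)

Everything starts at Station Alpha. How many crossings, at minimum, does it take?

11

Counting alone: the pilot can take at most 1 across per trip to Station Beta, so moving all 5 needs at least 5 loaded trips out, with a return between consecutive ones — at least 9 crossings.
The safety rule pushes this higher. Following every safe sequence of crossings, the most of the 5 that can be at Station Beta as the shuttle arrives there on crossing 9 is 4 — never all 5.
So no plan with fewer than 11 crossings exists, and this one achieves 11:
1. Pilot goes to Station Beta with the paint-bot.
2. Pilot goes back to Station Alpha alone.
3. Pilot goes to Station Beta with the cut-bot.
4. Pilot goes back to Station Alpha with the paint-bot.
5. Pilot goes to Station Beta with the weld-bot.
6. Pilot goes back to Station Alpha alone.
7. Pilot goes to Station Beta with the lift-bot.
8. Pilot goes back to Station Alpha alone.
9. Pilot goes to Station Beta with the haul-bot.
10. Pilot goes back to Station Alpha alone.
11. Pilot goes to Station Beta with the paint-bot.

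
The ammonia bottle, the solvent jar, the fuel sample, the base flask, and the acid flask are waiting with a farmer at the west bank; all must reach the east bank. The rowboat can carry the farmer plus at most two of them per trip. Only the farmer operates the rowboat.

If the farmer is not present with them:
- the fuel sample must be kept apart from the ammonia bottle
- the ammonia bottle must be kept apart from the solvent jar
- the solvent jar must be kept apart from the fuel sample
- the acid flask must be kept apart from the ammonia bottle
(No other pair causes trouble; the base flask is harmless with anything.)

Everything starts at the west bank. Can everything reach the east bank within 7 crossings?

Yes

Yes — this plan uses 7 crossings (≤ 7):
1. Farmer goes to the east bank with the ammonia bottle and the solvent jar.
2. Farmer goes back to the west bank with the ammonia bottle.
3. Farmer goes to the east bank with the ammonia bottle and the base flask.
4. Farmer goes back to the west bank with the ammonia bottle.
5. Farmer goes to the east bank with the acid flask and the ammonia bottle.
6. Farmer goes back to the west bank with the ammonia bottle.
7. Farmer goes to the east bank with the ammonia bottle and the fuel sample.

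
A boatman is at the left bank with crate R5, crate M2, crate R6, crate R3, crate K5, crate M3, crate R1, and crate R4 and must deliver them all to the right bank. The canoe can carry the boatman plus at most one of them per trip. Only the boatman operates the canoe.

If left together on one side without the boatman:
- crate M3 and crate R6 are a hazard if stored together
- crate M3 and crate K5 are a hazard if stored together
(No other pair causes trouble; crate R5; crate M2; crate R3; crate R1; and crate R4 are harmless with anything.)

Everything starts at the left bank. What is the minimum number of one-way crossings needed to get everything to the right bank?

Counting alone: the boatman can take at most 1 across per trip to the right bank, so moving all 8 needs at least 8 loaded trips out, with a return between consecutive ones — at least 15 crossings.
The safety rule pushes this higher. Following every safe sequence of crossings, the most of the 8 that can be at the right bank as the canoe arrives there on crossing 15 is 7 — never all 8.
So no plan with fewer than 17 crossings exists, and this one achieves 17:
1. Boatman goes to the right bank with crate M3.
2. Boatman goes back to the left bank alone.
3. Boatman goes to the right bank with crate R5.
4. Boatman goes back to the left bank alone.
5. Boatman goes to the right bank with crate M2.
6. Boatman goes back to the left bank alone.
7. Boatman goes to the right bank with crate R6.
8. Boatman goes back to the left bank with crate M3.
9. Boatman goes to the right bank with crate K5.
10. Boatman goes back to the left bank alone.
11. Boatman goes to the right bank with crate R3.
12. Boatman goes back to the left bank alone.
13. Boatman goes to the right bank with crate R1.
14. Boatman goes back to the left bank alone.
15. Boatman goes to the right bank with crate R4.
16. Boatman goes back to the left bank alone.
17. Boatman goes to the right bank with crate M3.

17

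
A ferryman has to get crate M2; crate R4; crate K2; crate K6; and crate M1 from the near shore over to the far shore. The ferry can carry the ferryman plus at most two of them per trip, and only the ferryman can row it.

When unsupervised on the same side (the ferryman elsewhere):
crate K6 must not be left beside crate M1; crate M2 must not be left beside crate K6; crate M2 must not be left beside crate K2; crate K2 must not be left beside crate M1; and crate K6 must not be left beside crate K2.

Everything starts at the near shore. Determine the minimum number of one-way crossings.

Counting alone: the ferryman can take at most 2 across per trip to the far shore, so moving all 5 needs at least 3 loaded trips out, with a return between consecutive ones — at least 5 crossings.
The safety rule pushes this higher. Following every safe sequence of crossings, the most of the 5 that can be at the far shore as the ferry arrives there on crossing 5 is 4 — never all 5.
So no plan with fewer than 7 crossings exists, and this one achieves 7:
1. Ferryman goes to the far shore with crate K2 and crate K6.
2. Ferryman goes back to the near shore with crate K2.
3. Ferryman goes to the far shore with crate M1 and crate M2.
4. Ferryman goes back to the near shore with crate K6.
5. Ferryman goes to the far shore with crate K2 and crate R4.
6. Ferryman goes back to the near shore with crate K2.
7. Ferryman goes to the far shore with crate K2 and crate K6.

7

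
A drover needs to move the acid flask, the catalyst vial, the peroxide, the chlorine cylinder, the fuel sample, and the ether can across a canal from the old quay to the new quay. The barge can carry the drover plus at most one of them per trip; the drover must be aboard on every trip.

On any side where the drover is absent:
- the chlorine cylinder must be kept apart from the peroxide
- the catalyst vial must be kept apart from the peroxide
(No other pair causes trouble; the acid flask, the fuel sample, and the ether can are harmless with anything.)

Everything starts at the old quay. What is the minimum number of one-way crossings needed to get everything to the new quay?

Counting alone: the drover can take at most 1 across per trip to the new quay, so moving all 6 needs at least 6 loaded trips out, with a return between consecutive ones — at least 11 crossings.
The safety rule pushes this higher. Following every safe sequence of crossings, the most of the 6 that can be at the new quay as the barge arrives there on crossing 11 is 5 — never all 6.
So no plan with fewer than 13 crossings exists, and this one achieves 13:
1. Drover goes to the new quay with the peroxide.  [the old quay: the acid flask, the catalyst vial, the chlorine cylinder, the ether can, the fuel sample | the new quay: the peroxide]
2. Drover goes back to the old quay alone.  [the old quay: the acid flask, the catalyst vial, the chlorine cylinder, the ether can, the fuel sample | the new quay: the peroxide]
3. Drover goes to the new quay with the acid flask.  [the old quay: the catalyst vial, the chlorine cylinder, the ether can, the fuel sample | the new quay: the acid flask, the peroxide]
4. Drover goes back to the old quay alone.  [the old quay: the catalyst vial, the chlorine cylinder, the ether can, the fuel sample | the new quay: the acid flask, the peroxide]
5. Drover goes to the new quay with the catalyst vial.  [the old quay: the chlorine cylinder, the ether can, the fuel sample | the new quay: the acid flask, the catalyst vial, the peroxide]
6. Drover goes back to the old quay with the peroxide.  [the old quay: the chlorine cylinder, the ether can, the fuel sample, the peroxide | the new quay: the acid flask, the catalyst vial]
7. Drover goes to the new quay with the chlorine cylinder.  [the old quay: the ether can, the fuel sample, the peroxide | the new quay: the acid flask, the catalyst vial, the chlorine cylinder]
8. Drover goes back to the old quay alone.  [the old quay: the ether can, the fuel sample, the peroxide | the new quay: the acid flask, the catalyst vial, the chlorine cylinder]
9. Drover goes to the new quay with the fuel sample.  [the old quay: the ether can, the peroxide | the new quay: the acid flask, the catalyst vial, the chlorine cylinder, the fuel sample]
10. Drover goes back to the old quay alone.  [the old quay: the ether can, the peroxide | the new quay: the acid flask, the catalyst vial, the chlorine cylinder, the fuel sample]
11. Drover goes to the new quay with the ether can.  [the old quay: the peroxide | the new quay: the acid flask, the catalyst vial, the chlorine cylinder, the ether can, the fuel sample]
12. Drover goes back to the old quay alone.  [the old quay: the peroxide | the new quay: the acid flask, the catalyst vial, the chlorine cylinder, the ether can, the fuel sample]
13. Drover goes to the new quay with the peroxide.  [the old quay: — | the new quay: the acid flask, the catalyst vial, the chlorine cylinder, the ether can, the fuel sample, the peroxide]

13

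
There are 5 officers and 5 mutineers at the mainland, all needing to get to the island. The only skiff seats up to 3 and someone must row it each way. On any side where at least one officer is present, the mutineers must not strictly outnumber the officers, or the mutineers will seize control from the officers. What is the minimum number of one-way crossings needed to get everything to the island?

Counting alone: each trip to the island takes at most 3 across and each return brings at least 1 back, so after t trips out (and t−1 returns) at most 3t − (t−1) of the 10 are across; that first reaches 10 at t = 5, so at least 9 crossings are needed.
The safety rule pushes this higher. Following every safe sequence of crossings, the most of the 10 that can be at the island as the skiff arrives there on crossing 9 is 9 — never all 10.
So no plan with fewer than 11 crossings exists, and this one achieves 11:
1. 2 mutineers → the island.  (the mainland: 5O 3M; the island: 0O 2M)
2. 1 mutineer ← the mainland.  (the mainland: 5O 4M; the island: 0O 1M)
3. 3 mutineers → the island.  (the mainland: 5O 1M; the island: 0O 4M)
4. 1 mutineer ← the mainland.  (the mainland: 5O 2M; the island: 0O 3M)
5. 3 officers → the island.  (the mainland: 2O 2M; the island: 3O 3M)
6. 1 officer and 1 mutineer ← the mainland.  (the mainland: 3O 3M; the island: 2O 2M)
7. 3 officers → the island.  (the mainland: 0O 3M; the island: 5O 2M)
8. 1 mutineer ← the mainland.  (the mainland: 0O 4M; the island: 5O 1M)
9. 2 mutineers → the island.  (the mainland: 0O 2M; the island: 5O 3M)
10. 1 mutineer ← the mainland.  (the mainland: 0O 3M; the island: 5O 2M)
11. 3 mutineers → the island.  (the mainland: 0O 0M; the island: 5O 5M)

11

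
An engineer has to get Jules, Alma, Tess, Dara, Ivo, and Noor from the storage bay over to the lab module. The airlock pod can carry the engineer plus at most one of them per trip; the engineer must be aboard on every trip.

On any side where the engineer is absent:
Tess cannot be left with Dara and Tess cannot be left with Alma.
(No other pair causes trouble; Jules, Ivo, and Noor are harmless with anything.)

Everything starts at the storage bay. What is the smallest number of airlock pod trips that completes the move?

Counting alone: the engineer can take at most 1 across per trip to the lab module, so moving all 6 needs at least 6 loaded trips out, with a return between consecutive ones — at least 11 crossings.
The safety rule pushes this higher. Following every safe sequence of crossings, the most of the 6 that can be at the lab module as the airlock pod arrives there on crossing 11 is 5 — never all 6.
So no plan with fewer than 13 crossings exists, and this one achieves 13:
1. Engineer goes to the lab module with Tess.
2. Engineer goes back to the storage bay alone.
3. Engineer goes to the lab module with Jules.
4. Engineer goes back to the storage bay alone.
5. Engineer goes to the lab module with Alma.
6. Engineer goes back to the storage bay with Tess.
7. Engineer goes to the lab module with Dara.
8. Engineer goes back to the storage bay alone.
9. Engineer goes to the lab module with Ivo.
10. Engineer goes back to the storage bay alone.
11. Engineer goes to the lab module with Noor.
12. Engineer goes back to the storage bay alone.
13. Engineer goes to the lab module with Tess.

13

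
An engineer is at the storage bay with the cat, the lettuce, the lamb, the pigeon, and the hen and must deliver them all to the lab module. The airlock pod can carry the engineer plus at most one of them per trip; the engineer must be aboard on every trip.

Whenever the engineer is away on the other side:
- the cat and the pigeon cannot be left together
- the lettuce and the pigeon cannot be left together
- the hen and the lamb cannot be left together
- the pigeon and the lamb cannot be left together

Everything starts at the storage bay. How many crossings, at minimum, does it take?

impossible

Whatever the first load, the items left behind include a forbidden pair without the engineer. No opening move is safe, so no plan exists.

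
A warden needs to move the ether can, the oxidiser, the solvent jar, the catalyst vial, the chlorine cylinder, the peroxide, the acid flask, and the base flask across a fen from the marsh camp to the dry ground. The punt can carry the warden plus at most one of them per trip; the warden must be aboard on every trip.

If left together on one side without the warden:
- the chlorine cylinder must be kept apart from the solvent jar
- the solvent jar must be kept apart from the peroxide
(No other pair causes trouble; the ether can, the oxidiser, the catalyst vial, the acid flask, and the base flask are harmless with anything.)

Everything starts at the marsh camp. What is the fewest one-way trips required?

17

Counting alone: the warden can take at most 1 across per trip to the dry ground, so moving all 8 needs at least 8 loaded trips out, with a return between consecutive ones — at least 15 crossings.
The safety rule pushes this higher. Following every safe sequence of crossings, the most of the 8 that can be at the dry ground as the punt arrives there on crossing 15 is 7 — never all 8.
So no plan with fewer than 17 crossings exists, and this one achieves 17:
1. Warden goes to the dry ground with the solvent jar.
2. Warden goes back to the marsh camp alone.
3. Warden goes to the dry ground with the ether can.
4. Warden goes back to the marsh camp alone.
5. Warden goes to the dry ground with the oxidiser.
6. Warden goes back to the marsh camp alone.
7. Warden goes to the dry ground with the catalyst vial.
8. Warden goes back to the marsh camp alone.
9. Warden goes to the dry ground with the chlorine cylinder.
10. Warden goes back to the marsh camp with the solvent jar.
11. Warden goes to the dry ground with the peroxide.
12. Warden goes back to the marsh camp alone.
13. Warden goes to the dry ground with the acid flask.
14. Warden goes back to the marsh camp alone.
15. Warden goes to the dry ground with the base flask.
16. Warden goes back to the marsh camp alone.
17. Warden goes to the dry ground with the solvent jar.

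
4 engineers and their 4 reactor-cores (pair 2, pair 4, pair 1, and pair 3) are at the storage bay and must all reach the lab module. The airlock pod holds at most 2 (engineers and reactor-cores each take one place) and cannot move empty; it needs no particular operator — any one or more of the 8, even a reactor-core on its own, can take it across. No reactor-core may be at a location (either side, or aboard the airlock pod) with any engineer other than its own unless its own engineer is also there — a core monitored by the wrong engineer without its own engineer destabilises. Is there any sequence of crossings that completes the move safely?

No

Following every safe sequence of crossings from the start, the most of the 8 that can be at the lab module as the airlock pod arrives there on crossings 1, 3, 5 is 2, 3, 4 respectively; the best ever achieved is 4 of 8.
From crossing 7 on, no configuration arises that was not already reachable earlier: only 44 distinct safe configurations (who is on which side, and where the airlock pod is) can ever be reached, none of them has everyone across, and every continuation just revisits them. So no valid plan exists.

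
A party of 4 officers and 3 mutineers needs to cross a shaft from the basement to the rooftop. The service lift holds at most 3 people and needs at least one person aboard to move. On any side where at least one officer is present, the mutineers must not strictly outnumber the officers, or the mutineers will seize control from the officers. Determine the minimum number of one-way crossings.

5

Counting alone: each trip to the rooftop takes at most 3 across and each return brings at least 1 back, so after t trips out (and t−1 returns) at most 3t − (t−1) of the 7 are across; that first reaches 7 at t = 3, so at least 5 crossings are needed.
The plan below uses exactly 5 crossings, so it is optimal:
1. 3 mutineers → the rooftop.  (the basement: 4O 0M; the rooftop: 0O 3M)
2. 1 mutineer ← the basement.  (the basement: 4O 1M; the rooftop: 0O 2M)
3. 3 officers → the rooftop.  (the basement: 1O 1M; the rooftop: 3O 2M)
4. 1 officer ← the basement.  (the basement: 2O 1M; the rooftop: 2O 2M)
5. 2 officers and 1 mutineer → the rooftop.  (the basement: 0O 0M; the rooftop: 4O 3M)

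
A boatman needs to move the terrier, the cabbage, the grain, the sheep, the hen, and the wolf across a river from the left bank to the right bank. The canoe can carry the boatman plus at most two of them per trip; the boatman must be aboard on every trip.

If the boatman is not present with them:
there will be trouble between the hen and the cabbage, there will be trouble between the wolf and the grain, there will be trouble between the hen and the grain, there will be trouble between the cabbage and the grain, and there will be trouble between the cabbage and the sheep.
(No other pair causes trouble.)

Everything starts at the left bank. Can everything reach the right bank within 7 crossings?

Counting alone: the boatman can take at most 2 across per trip to the right bank, so moving all 6 needs at least 3 loaded trips out, with a return between consecutive ones — at least 5 crossings.
The safety rule pushes this higher. Following every safe sequence of crossings, the most of the 6 that can be at the right bank as the canoe arrives there on crossings 5, 7 is 4, 5 respectively — never all 6.
So the move cannot be finished within 7 crossings. (The shortest complete plan takes 9:)
1. Boatman goes to the right bank with the cabbage and the grain.
2. Boatman goes back to the left bank with the cabbage.
3. Boatman goes to the right bank with the cabbage and the terrier.
4. Boatman goes back to the left bank with the cabbage.
5. Boatman goes to the right bank with the cabbage and the sheep.
6. Boatman goes back to the left bank with the cabbage.
7. Boatman goes to the right bank with the hen and the wolf.
8. Boatman goes back to the left bank with the grain.
9. Boatman goes to the right bank with the cabbage and the grain.

No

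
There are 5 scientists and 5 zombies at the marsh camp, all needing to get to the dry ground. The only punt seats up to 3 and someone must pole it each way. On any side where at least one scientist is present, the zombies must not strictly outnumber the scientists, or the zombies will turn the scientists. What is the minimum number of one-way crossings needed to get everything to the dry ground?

11

Counting alone: each trip to the dry ground takes at most 3 across and each return brings at least 1 back, so after t trips out (and t−1 returns) at most 3t − (t−1) of the 10 are across; that first reaches 10 at t = 5, so at least 9 crossings are needed.
The safety rule pushes this higher. Following every safe sequence of crossings, the most of the 10 that can be at the dry ground as the punt arrives there on crossing 9 is 9 — never all 10.
So no plan with fewer than 11 crossings exists, and this one achieves 11:
1. 2 zombies → the dry ground.  (the marsh camp: 5S 3Z; the dry ground: 0S 2Z)
2. 1 zombie ← the marsh camp.  (the marsh camp: 5S 4Z; the dry ground: 0S 1Z)
3. 3 zombies → the dry ground.  (the marsh camp: 5S 1Z; the dry ground: 0S 4Z)
4. 1 zombie ← the marsh camp.  (the marsh camp: 5S 2Z; the dry ground: 0S 3Z)
5. 3 scientists → the dry ground.  (the marsh camp: 2S 2Z; the dry ground: 3S 3Z)
6. 1 scientist and 1 zombie ← the marsh camp.  (the marsh camp: 3S 3Z; the dry ground: 2S 2Z)
7. 3 scientists → the dry ground.  (the marsh camp: 0S 3Z; the dry ground: 5S 2Z)
8. 1 zombie ← the marsh camp.  (the marsh camp: 0S 4Z; the dry ground: 5S 1Z)
9. 2 zombies → the dry ground.  (the marsh camp: 0S 2Z; the dry ground: 5S 3Z)
10. 1 zombie ← the marsh camp.  (the marsh camp: 0S 3Z; the dry ground: 5S 2Z)
11. 3 zombies → the dry ground.  (the marsh camp: 0S 0Z; the dry ground: 5S 5Z)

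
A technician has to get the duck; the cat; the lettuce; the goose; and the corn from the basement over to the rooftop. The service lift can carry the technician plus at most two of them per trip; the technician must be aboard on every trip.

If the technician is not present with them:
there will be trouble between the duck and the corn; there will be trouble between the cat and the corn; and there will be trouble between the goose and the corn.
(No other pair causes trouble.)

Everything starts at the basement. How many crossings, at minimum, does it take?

Counting alone: the technician can take at most 2 across per trip to the rooftop, so moving all 5 needs at least 3 loaded trips out, with a return between consecutive ones — at least 5 crossings.
The plan below uses exactly 5 crossings, so it is optimal:
1. Technician goes to the rooftop with the corn and the duck.  [the basement: the cat, the goose, the lettuce | the rooftop: the corn, the duck]
2. Technician goes back to the basement with the corn.  [the basement: the cat, the corn, the goose, the lettuce | the rooftop: the duck]
3. Technician goes to the rooftop with the cat and the goose.  [the basement: the corn, the lettuce | the rooftop: the cat, the duck, the goose]
4. Technician goes back to the basement alone.  [the basement: the corn, the lettuce | the rooftop: the cat, the duck, the goose]
5. Technician goes to the rooftop with the corn and the lettuce.  [the basement: — | the rooftop: the cat, the corn, the duck, the goose, the lettuce]

5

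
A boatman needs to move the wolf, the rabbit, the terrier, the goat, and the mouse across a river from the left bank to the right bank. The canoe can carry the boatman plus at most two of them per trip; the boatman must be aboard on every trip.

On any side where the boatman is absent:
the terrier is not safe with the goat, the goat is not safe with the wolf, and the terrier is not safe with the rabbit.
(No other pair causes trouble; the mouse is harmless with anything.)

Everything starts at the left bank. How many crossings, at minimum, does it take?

Counting alone: the boatman can take at most 2 across per trip to the right bank, so moving all 5 needs at least 3 loaded trips out, with a return between consecutive ones — at least 5 crossings.
The plan below uses exactly 5 crossings, so it is optimal:
1. Boatman goes to the right bank with the terrier and the wolf.  [the left bank: the goat, the mouse, the rabbit | the right bank: the terrier, the wolf]
2. Boatman goes back to the left bank alone.  [the left bank: the goat, the mouse, the rabbit | the right bank: the terrier, the wolf]
3. Boatman goes to the right bank with the mouse.  [the left bank: the goat, the rabbit | the right bank: the mouse, the terrier, the wolf]
4. Boatman goes back to the left bank alone.  [the left bank: the goat, the rabbit | the right bank: the mouse, the terrier, the wolf]
5. Boatman goes to the right bank with the goat and the rabbit.  [the left bank: — | the right bank: the goat, the mouse, the rabbit, the terrier, the wolf]

5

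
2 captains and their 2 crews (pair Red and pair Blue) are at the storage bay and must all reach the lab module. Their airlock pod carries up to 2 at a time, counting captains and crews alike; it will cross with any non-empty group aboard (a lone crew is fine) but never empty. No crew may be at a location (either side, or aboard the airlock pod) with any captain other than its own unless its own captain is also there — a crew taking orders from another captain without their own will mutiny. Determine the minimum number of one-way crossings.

Counting alone: each trip to the lab module takes at most 2 across and each return brings at least 1 back, so after t trips out (and t−1 returns) at most 2t − (t−1) of the 4 are across; that first reaches 4 at t = 3, so at least 5 crossings are needed.
The plan below uses exactly 5 crossings, so it is optimal:
1. captain Red and crew Red cross → the lab module.
2. captain Red crosses ← the storage bay.
3. captain Blue and captain Red cross → the lab module.
4. captain Blue crosses ← the storage bay.
5. captain Blue and crew Blue cross → the lab module.

5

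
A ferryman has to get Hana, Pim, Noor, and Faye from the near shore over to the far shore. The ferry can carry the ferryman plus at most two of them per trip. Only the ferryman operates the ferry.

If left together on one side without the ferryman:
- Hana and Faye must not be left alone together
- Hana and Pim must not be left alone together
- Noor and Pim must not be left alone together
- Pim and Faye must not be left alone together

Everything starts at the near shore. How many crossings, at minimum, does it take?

5

Counting alone: the ferryman can take at most 2 across per trip to the far shore, so moving all 4 needs at least 2 loaded trips out, with a return between consecutive ones — at least 3 crossings.
The safety rule pushes this higher. Following every safe sequence of crossings, the most of the 4 that can be at the far shore as the ferry arrives there on crossing 3 is 3 — never all 4.
So no plan with fewer than 5 crossings exists, and this one achieves 5:
1. Ferryman goes to the far shore with Hana and Pim.
2. Ferryman goes back to the near shore with Hana.
3. Ferryman goes to the far shore with Hana and Noor.
4. Ferryman goes back to the near shore with Pim.
5. Ferryman goes to the far shore with Faye and Pim.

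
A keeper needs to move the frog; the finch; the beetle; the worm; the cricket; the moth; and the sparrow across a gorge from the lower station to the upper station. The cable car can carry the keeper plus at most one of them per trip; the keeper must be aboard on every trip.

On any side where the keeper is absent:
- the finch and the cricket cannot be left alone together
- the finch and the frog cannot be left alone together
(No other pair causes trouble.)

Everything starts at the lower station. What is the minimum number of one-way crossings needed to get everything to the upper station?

15

Counting alone: the keeper can take at most 1 across per trip to the upper station, so moving all 7 needs at least 7 loaded trips out, with a return between consecutive ones — at least 13 crossings.
The safety rule pushes this higher. Following every safe sequence of crossings, the most of the 7 that can be at the upper station as the cable car arrives there on crossing 13 is 6 — never all 7.
So no plan with fewer than 15 crossings exists, and this one achieves 15:
1. Keeper goes to the upper station with the finch.
2. Keeper goes back to the lower station alone.
3. Keeper goes to the upper station with the frog.
4. Keeper goes back to the lower station with the finch.
5. Keeper goes to the upper station with the cricket.
6. Keeper goes back to the lower station alone.
7. Keeper goes to the upper station with the beetle.
8. Keeper goes back to the lower station alone.
9. Keeper goes to the upper station with the worm.
10. Keeper goes back to the lower station alone.
11. Keeper goes to the upper station with the moth.
12. Keeper goes back to the lower station alone.
13. Keeper goes to the upper station with the sparrow.
14. Keeper goes back to the lower station alone.
15. Keeper goes to the upper station with the finch.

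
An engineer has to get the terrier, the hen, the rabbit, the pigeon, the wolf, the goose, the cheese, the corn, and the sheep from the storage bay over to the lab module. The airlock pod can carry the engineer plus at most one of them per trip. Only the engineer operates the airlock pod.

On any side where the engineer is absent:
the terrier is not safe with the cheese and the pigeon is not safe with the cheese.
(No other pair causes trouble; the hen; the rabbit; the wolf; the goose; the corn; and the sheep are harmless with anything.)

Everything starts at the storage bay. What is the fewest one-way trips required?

19

Counting alone: the engineer can take at most 1 across per trip to the lab module, so moving all 9 needs at least 9 loaded trips out, with a return between consecutive ones — at least 17 crossings.
The safety rule pushes this higher. Following every safe sequence of crossings, the most of the 9 that can be at the lab module as the airlock pod arrives there on crossing 17 is 8 — never all 9.
So no plan with fewer than 19 crossings exists, and this one achieves 19:
1. Engineer goes to the lab module with the cheese.  [the storage bay: the corn, the goose, the hen, the pigeon, the rabbit, the sheep, the terrier, the wolf | the lab module: the cheese]
2. Engineer goes back to the storage bay alone.  [the storage bay: the corn, the goose, the hen, the pigeon, the rabbit, the sheep, the terrier, the wolf | the lab module: the cheese]
3. Engineer goes to the lab module with the terrier.  [the storage bay: the corn, the goose, the hen, the pigeon, the rabbit, the sheep, the wolf | the lab module: the cheese, the terrier]
4. Engineer goes back to the storage bay with the cheese.  [the storage bay: the cheese, the corn, the goose, the hen, the pigeon, the rabbit, the sheep, the wolf | the lab module: the terrier]
5. Engineer goes to the lab module with the pigeon.  [the storage bay: the cheese, the corn, the goose, the hen, the rabbit, the sheep, the wolf | the lab module: the pigeon, the terrier]
6. Engineer goes back to the storage bay alone.  [the storage bay: the cheese, the corn, the goose, the hen, the rabbit, the sheep, the wolf | the lab module: the pigeon, the terrier]
7. Engineer goes to the lab module with the hen.  [the storage bay: the cheese, the corn, the goose, the rabbit, the sheep, the wolf | the lab module: the hen, the pigeon, the terrier]
8. Engineer goes back to the storage bay alone.  [the storage bay: the cheese, the corn, the goose, the rabbit, the sheep, the wolf | the lab module: the hen, the pigeon, the terrier]
9. Engineer goes to the lab module with the rabbit.  [the storage bay: the cheese, the corn, the goose, the sheep, the wolf | the lab module: the hen, the pigeon, the rabbit, the terrier]
10. Engineer goes back to the storage bay alone.  [the storage bay: the cheese, the corn, the goose, the sheep, the wolf | the lab module: the hen, the pigeon, the rabbit, the terrier]
11. Engineer goes to the lab module with the wolf.  [the storage bay: the cheese, the corn, the goose, the sheep | the lab module: the hen, the pigeon, the rabbit, the terrier, the wolf]
12. Engineer goes back to the storage bay alone.  [the storage bay: the cheese, the corn, the goose, the sheep | the lab module: the hen, the pigeon, the rabbit, the terrier, the wolf]
13. Engineer goes to the lab module with the goose.  [the storage bay: the cheese, the corn, the sheep | the lab module: the goose, the hen, the pigeon, the rabbit, the terrier, the wolf]
14. Engineer goes back to the storage bay alone.  [the storage bay: the cheese, the corn, the sheep | the lab module: the goose, the hen, the pigeon, the rabbit, the terrier, the wolf]
15. Engineer goes to the lab module with the corn.  [the storage bay: the cheese, the sheep | the lab module: the corn, the goose, the hen, the pigeon, the rabbit, the terrier, the wolf]
16. Engineer goes back to the storage bay alone.  [the storage bay: the cheese, the sheep | the lab module: the corn, the goose, the hen, the pigeon, the rabbit, the terrier, the wolf]
17. Engineer goes to the lab module with the sheep.  [the storage bay: the cheese | the lab module: the corn, the goose, the hen, the pigeon, the rabbit, the sheep, the terrier, the wolf]
18. Engineer goes back to the storage bay alone.  [the storage bay: the cheese | the lab module: the corn, the goose, the hen, the pigeon, the rabbit, the sheep, the terrier, the wolf]
19. Engineer goes to the lab module with the cheese.  [the storage bay: — | the lab module: the cheese, the corn, the goose, the hen, the pigeon, the rabbit, the sheep, the terrier, the wolf]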